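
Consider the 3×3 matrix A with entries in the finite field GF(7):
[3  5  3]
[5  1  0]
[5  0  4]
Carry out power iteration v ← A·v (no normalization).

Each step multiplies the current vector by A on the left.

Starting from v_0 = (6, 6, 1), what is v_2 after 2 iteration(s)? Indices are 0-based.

v_2 = (1, 4, 6)

v_0 = (6, 6, 1).
v_1 = A·v_0 = (2, 1, 6).
v_2 = A·v_1 = (1, 4, 6).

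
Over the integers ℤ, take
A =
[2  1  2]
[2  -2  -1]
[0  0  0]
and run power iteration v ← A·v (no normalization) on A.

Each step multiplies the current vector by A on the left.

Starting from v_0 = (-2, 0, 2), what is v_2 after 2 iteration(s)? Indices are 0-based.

v_2 = (-6, 12, 0)

v_0 = (-2, 0, 2).
v_1 = A·v_0 = (0, -6, 0).
v_2 = A·v_1 = (-6, 12, 0).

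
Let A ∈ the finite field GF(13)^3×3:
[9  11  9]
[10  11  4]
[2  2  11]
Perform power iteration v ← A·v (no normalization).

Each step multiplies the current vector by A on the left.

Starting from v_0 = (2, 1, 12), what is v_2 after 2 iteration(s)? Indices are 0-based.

v_2 = (3, 9, 0)

v_0 = (2, 1, 12).
v_1 = A·v_0 = (7, 1, 8).
v_2 = A·v_1 = (3, 9, 0).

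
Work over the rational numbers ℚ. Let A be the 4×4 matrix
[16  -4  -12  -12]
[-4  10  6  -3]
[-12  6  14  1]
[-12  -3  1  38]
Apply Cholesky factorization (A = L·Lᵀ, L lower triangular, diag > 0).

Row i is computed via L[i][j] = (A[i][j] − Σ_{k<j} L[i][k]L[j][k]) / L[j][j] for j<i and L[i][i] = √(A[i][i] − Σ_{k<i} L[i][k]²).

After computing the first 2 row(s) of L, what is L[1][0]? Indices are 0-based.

Step 1: L[0][0] = √(16) = 4.
  L[1][0] = (-4) / L[0][0] = -1.
Step 2: L[1][1] = √(9) = 3.

L[1][0] = -1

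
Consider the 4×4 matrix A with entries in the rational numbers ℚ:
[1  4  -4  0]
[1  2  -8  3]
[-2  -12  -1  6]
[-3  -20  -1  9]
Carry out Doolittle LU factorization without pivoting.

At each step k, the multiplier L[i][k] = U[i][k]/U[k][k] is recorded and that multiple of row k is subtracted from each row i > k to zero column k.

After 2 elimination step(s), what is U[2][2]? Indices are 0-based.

U[2][2] = -1

Step 1: pivot at (0,0) is 1.
  row1 ← row1 − (1)·row0  ⇒  L[1][0]=1, U row1=(0, -2, -4, 3)
  row2 ← row2 − (-2)·row0  ⇒  L[2][0]=-2, U row2=(0, -4, -9, 6)
  row3 ← row3 − (-3)·row0  ⇒  L[3][0]=-3, U row3=(0, -8, -13, 9)
Step 2: pivot at (1,1) is -2.
  row2 ← row2 − (2)·row1  ⇒  L[2][1]=2, U row2=(0, 0, -1, 0)
  row3 ← row3 − (4)·row1  ⇒  L[3][1]=4, U row3=(0, 0, 3, -3)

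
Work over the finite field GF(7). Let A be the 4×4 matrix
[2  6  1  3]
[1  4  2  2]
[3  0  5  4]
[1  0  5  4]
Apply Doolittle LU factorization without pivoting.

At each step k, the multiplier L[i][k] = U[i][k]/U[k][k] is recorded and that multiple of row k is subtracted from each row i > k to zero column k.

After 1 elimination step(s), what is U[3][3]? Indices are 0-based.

Step 1: pivot at (0,0) is 2.
  row1 ← row1 − (4)·row0  ⇒  L[1][0]=4, U row1=(0, 1, 5, 4)
  row2 ← row2 − (5)·row0  ⇒  L[2][0]=5, U row2=(0, 5, 0, 3)
  row3 ← row3 − (4)·row0  ⇒  L[3][0]=4, U row3=(0, 4, 1, 6)

U[3][3] = 6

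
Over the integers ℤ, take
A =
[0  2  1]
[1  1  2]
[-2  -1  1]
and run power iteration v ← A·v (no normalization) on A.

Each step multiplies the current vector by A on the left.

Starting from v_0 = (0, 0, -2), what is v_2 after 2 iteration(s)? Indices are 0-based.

v_0 = (0, 0, -2).
v_1 = A·v_0 = (-2, -4, -2).
v_2 = A·v_1 = (-10, -10, 6).

v_2 = (-10, -10, 6)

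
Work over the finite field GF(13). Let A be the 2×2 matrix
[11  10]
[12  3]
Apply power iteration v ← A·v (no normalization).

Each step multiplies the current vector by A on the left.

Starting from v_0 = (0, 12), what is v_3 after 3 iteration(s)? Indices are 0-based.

v_0 = (0, 12).
v_1 = A·v_0 = (3, 10).
v_2 = A·v_1 = (3, 1).
v_3 = A·v_2 = (4, 0).

v_3 = (4, 0)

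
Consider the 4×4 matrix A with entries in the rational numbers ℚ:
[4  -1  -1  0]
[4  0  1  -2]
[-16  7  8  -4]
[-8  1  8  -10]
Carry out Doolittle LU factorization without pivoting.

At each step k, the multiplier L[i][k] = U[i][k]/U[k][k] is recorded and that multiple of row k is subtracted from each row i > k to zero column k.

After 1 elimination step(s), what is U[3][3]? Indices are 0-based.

U[3][3] = -10

[col 0] pivot 4
  R1 -= 1*R0 → (0, 1, 2, -2)  (L[1][0] := 1)
  R2 -= -4*R0 → (0, 3, 4, -4)  (L[2][0] := -4)
  R3 -= -2*R0 → (0, -1, 6, -10)  (L[3][0] := -2)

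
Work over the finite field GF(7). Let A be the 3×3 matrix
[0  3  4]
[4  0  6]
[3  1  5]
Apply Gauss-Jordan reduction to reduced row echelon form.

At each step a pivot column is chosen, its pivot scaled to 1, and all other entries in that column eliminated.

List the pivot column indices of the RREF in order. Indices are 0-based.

pivot columns: 0, 1, 2

pivot(0,0): swap R0↔R1
pivot(0,0)=4: scale R0 → (1, 0, 5)
  clear (2,0): R2 −= (3)R0 → (0, 1, 4)
pivot(1,1)=3: scale R1 → (0, 1, 6)
  clear (2,1): R2 −= (1)R1 → (0, 0, 5)
pivot(2,2)=5: scale R2 → (0, 0, 1)
  clear (0,2): R0 −= (5)R2 → (1, 0, 0)
  clear (1,2): R1 −= (6)R2 → (0, 1, 0)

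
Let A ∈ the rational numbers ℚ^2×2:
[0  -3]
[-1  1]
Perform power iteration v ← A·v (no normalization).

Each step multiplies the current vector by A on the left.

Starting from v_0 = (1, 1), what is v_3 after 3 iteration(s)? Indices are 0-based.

v_3 = (-9, 3)

v_0 = (1, 1).
v_1 = A·v_0 = (-3, 0).
v_2 = A·v_1 = (0, 3).
v_3 = A·v_2 = (-9, 3).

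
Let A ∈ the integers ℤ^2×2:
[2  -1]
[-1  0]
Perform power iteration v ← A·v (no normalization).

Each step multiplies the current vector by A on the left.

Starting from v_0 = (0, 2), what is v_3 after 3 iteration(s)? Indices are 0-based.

v_3 = (-10, 4)

v_0 = (0, 2).
v_1 = A·v_0 = (-2, 0).
v_2 = A·v_1 = (-4, 2).
v_3 = A·v_2 = (-10, 4).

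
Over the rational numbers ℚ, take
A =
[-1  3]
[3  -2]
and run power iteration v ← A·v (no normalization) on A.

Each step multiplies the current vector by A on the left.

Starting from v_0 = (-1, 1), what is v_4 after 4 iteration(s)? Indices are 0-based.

v_0 = (-1, 1).
v_1 = A·v_0 = (4, -5).
v_2 = A·v_1 = (-19, 22).
v_3 = A·v_2 = (85, -101).
v_4 = A·v_3 = (-388, 457).

v_4 = (-388, 457)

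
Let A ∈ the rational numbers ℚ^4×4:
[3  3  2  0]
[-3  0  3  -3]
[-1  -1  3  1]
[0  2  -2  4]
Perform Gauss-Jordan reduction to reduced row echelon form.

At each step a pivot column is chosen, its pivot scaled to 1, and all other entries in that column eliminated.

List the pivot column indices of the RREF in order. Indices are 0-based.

pivot(0,0)=3: scale R0 → (1, 1, 2/3, 0)
  clear (1,0): R1 −= (-3)R0 → (0, 3, 5, -3)
  clear (2,0): R2 −= (-1)R0 → (0, 0, 11/3, 1)
pivot(1,1)=3: scale R1 → (0, 1, 5/3, -1)
  clear (0,1): R0 −= (1)R1 → (1, 0, -1, 1)
  clear (3,1): R3 −= (2)R1 → (0, 0, -16/3, 6)
pivot(2,2)=11/3: scale R2 → (0, 0, 1, 3/11)
  clear (0,2): R0 −= (-1)R2 → (1, 0, 0, 14/11)
  clear (1,2): R1 −= (5/3)R2 → (0, 1, 0, -16/11)
  clear (3,2): R3 −= (-16/3)R2 → (0, 0, 0, 82/11)
pivot(3,3)=82/11: scale R3 → (0, 0, 0, 1)
  clear (0,3): R0 −= (14/11)R3 → (1, 0, 0, 0)
  clear (1,3): R1 −= (-16/11)R3 → (0, 1, 0, 0)
  clear (2,3): R2 −= (3/11)R3 → (0, 0, 1, 0)

pivot columns: 0, 1, 2, 3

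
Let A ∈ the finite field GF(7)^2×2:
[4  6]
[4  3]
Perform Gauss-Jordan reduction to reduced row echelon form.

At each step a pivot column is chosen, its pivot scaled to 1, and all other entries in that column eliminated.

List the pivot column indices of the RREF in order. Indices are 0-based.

pivot columns: 0, 1

step 1: normalize row 0 (÷4) = (1, 5)
  row 1: subtract 4×row0 = (0, 4)
step 2: normalize row 1 (÷4) = (0, 1)
  row 0: subtract 5×row1 = (1, 0)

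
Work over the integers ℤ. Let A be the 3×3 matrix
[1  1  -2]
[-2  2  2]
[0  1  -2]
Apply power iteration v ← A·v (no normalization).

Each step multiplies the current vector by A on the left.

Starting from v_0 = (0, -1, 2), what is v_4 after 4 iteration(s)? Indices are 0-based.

v_0 = (0, -1, 2).
v_1 = A·v_0 = (-5, 2, -5).
v_2 = A·v_1 = (7, 4, 12).
v_3 = A·v_2 = (-13, 18, -20).
v_4 = A·v_3 = (45, 22, 58).

v_4 = (45, 22, 58)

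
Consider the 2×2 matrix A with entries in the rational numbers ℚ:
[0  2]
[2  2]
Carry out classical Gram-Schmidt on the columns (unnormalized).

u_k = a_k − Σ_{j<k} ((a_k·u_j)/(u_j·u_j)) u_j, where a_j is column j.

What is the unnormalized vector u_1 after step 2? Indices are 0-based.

u_1 = (2, 0)

Step 1: u_0 = a_0 = (0, 2).
Step 2: u_1 = a_1 − (1)·u_0 = (2, 0).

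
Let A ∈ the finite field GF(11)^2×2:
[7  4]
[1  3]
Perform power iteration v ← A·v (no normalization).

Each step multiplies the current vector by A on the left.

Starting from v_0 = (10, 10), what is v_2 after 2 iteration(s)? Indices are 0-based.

v_0 = (10, 10).
v_1 = A·v_0 = (0, 7).
v_2 = A·v_1 = (6, 10).

v_2 = (6, 10)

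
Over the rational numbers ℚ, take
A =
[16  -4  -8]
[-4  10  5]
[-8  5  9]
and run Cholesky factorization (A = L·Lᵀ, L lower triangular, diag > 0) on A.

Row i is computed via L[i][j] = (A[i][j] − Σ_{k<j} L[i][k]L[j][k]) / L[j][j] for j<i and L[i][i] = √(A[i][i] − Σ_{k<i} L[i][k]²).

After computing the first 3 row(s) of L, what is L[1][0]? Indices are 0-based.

L[1][0] = -1

Step 1: L[0][0] = √(16) = 4.
  L[1][0] = (-4) / L[0][0] = -1.
Step 2: L[1][1] = √(9) = 3.
  L[2][0] = (-8) / L[0][0] = -2.
  L[2][1] = (3) / L[1][1] = 1.
Step 3: L[2][2] = √(4) = 2.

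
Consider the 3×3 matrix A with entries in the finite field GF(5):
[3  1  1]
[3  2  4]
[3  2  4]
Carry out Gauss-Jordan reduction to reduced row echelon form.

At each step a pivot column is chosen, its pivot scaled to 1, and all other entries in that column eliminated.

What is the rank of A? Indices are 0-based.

step 1: normalize row 0 (÷3) = (1, 2, 2)
  row 1: subtract 3×row0 = (0, 1, 3)
  row 2: subtract 3×row0 = (0, 1, 3)
step 2: normalize row 1 (÷1) = (0, 1, 3)
  row 0: subtract 2×row1 = (1, 0, 1)
  row 2: subtract 1×row1 = (0, 0, 0)
skip col 2 (zero from row 2)

rank = 2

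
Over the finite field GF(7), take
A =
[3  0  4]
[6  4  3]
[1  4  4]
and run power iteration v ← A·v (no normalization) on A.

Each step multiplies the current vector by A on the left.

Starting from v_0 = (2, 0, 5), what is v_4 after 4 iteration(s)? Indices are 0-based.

v_4 = (4, 3, 4)

v_0 = (2, 0, 5).
v_1 = A·v_0 = (5, 6, 1).
v_2 = A·v_1 = (5, 1, 5).
v_3 = A·v_2 = (0, 0, 1).
v_4 = A·v_3 = (4, 3, 4).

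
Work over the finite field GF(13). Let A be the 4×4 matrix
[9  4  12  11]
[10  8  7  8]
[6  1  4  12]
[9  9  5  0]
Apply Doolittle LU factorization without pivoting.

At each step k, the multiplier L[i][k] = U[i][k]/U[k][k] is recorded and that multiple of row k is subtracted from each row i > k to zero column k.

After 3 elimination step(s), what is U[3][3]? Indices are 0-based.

k=0: U[0][0]=9
  eliminate (1,0): mult=4, new row 1: (0, 5, 11, 3); set L[1][0]=4
  eliminate (2,0): mult=5, new row 2: (0, 7, 9, 9); set L[2][0]=5
  eliminate (3,0): mult=1, new row 3: (0, 5, 6, 2); set L[3][0]=1
k=1: U[1][1]=5
  eliminate (2,1): mult=4, new row 2: (0, 0, 4, 10); set L[2][1]=4
  eliminate (3,1): mult=1, new row 3: (0, 0, 8, 12); set L[3][1]=1
k=2: U[2][2]=4
  eliminate (3,2): mult=2, new row 3: (0, 0, 0, 5); set L[3][2]=2

U[3][3] = 5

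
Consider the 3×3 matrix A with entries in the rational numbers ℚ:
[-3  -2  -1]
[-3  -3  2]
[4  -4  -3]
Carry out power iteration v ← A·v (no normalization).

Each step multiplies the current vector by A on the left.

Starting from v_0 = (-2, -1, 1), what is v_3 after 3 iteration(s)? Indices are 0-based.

v_0 = (-2, -1, 1).
v_1 = A·v_0 = (7, 11, -7).
v_2 = A·v_1 = (-36, -68, 5).
v_3 = A·v_2 = (239, 322, 113).

v_3 = (239, 322, 113)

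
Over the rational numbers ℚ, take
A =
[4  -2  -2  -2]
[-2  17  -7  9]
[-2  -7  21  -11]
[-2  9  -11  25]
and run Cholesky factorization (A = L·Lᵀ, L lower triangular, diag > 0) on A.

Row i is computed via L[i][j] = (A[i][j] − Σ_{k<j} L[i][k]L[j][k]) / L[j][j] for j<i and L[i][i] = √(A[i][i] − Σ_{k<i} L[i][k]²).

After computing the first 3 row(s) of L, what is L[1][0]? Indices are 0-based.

Step 1: L[0][0] = √(4) = 2.
  L[1][0] = (-2) / L[0][0] = -1.
Step 2: L[1][1] = √(16) = 4.
  L[2][0] = (-2) / L[0][0] = -1.
  L[2][1] = (-8) / L[1][1] = -2.
Step 3: L[2][2] = √(16) = 4.

L[1][0] = -1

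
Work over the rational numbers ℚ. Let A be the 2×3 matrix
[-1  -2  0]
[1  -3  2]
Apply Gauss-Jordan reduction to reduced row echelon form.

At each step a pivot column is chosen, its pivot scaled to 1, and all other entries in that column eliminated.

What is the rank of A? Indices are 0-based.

rank = 2

pivot(0,0)=-1: scale R0 → (1, 2, 0)
  clear (1,0): R1 −= (1)R0 → (0, -5, 2)
pivot(1,1)=-5: scale R1 → (0, 1, -2/5)
  clear (0,1): R0 −= (2)R1 → (1, 0, 4/5)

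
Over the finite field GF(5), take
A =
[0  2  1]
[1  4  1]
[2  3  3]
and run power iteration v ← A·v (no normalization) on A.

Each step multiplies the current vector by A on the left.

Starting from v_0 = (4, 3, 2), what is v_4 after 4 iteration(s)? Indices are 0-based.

v_4 = (4, 4, 2)

v_0 = (4, 3, 2).
v_1 = A·v_0 = (3, 3, 3).
v_2 = A·v_1 = (4, 3, 4).
v_3 = A·v_2 = (0, 0, 4).
v_4 = A·v_3 = (4, 4, 2).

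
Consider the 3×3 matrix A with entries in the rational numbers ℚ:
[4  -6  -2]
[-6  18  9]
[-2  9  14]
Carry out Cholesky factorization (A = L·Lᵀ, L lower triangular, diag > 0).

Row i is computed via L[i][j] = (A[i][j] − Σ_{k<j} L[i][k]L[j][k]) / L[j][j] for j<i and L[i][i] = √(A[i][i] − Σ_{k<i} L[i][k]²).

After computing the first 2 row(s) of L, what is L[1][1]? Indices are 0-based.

L[1][1] = 3

Step 1: L[0][0] = √(4) = 2.
  L[1][0] = (-6) / L[0][0] = -3.
Step 2: L[1][1] = √(9) = 3.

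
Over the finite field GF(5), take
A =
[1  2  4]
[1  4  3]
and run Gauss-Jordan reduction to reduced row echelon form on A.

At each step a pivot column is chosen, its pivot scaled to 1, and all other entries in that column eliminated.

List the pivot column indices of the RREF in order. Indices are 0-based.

pivot(0,0)=1: scale R0 → (1, 2, 4)
  clear (1,0): R1 −= (1)R0 → (0, 2, 4)
pivot(1,1)=2: scale R1 → (0, 1, 2)
  clear (0,1): R0 −= (2)R1 → (1, 0, 0)

pivot columns: 0, 1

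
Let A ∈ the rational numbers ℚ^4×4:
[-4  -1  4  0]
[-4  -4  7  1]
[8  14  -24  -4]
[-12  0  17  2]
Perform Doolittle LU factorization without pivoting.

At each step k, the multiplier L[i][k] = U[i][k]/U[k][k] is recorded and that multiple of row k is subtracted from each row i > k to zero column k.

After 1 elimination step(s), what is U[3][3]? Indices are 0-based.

k=0: U[0][0]=-4
  eliminate (1,0): mult=1, new row 1: (0, -3, 3, 1); set L[1][0]=1
  eliminate (2,0): mult=-2, new row 2: (0, 12, -16, -4); set L[2][0]=-2
  eliminate (3,0): mult=3, new row 3: (0, 3, 5, 2); set L[3][0]=3

U[3][3] = 2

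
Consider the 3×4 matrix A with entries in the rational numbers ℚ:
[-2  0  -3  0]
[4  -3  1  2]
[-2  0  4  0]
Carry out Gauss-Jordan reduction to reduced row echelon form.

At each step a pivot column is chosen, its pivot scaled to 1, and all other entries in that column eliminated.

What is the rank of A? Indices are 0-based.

pivot(0,0)=-2: scale R0 → (1, 0, 3/2, 0)
  clear (1,0): R1 −= (4)R0 → (0, -3, -5, 2)
  clear (2,0): R2 −= (-2)R0 → (0, 0, 7, 0)
pivot(1,1)=-3: scale R1 → (0, 1, 5/3, -2/3)
pivot(2,2)=7: scale R2 → (0, 0, 1, 0)
  clear (0,2): R0 −= (3/2)R2 → (1, 0, 0, 0)
  clear (1,2): R1 −= (5/3)R2 → (0, 1, 0, -2/3)

rank = 3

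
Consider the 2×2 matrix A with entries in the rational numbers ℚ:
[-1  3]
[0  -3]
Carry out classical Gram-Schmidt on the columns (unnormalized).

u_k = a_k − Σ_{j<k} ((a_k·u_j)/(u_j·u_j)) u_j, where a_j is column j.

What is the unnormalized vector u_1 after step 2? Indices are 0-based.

Step 1: u_0 = a_0 = (-1, 0).
Step 2: u_1 = a_1 − (-3)·u_0 = (0, -3).

u_1 = (0, -3)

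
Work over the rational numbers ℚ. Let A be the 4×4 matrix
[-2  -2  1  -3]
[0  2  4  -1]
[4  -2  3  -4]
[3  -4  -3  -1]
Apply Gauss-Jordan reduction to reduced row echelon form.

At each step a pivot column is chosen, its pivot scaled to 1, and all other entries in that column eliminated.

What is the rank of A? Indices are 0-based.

rank = 4

[1] R0 /= -2  ⇒  (1, 1, -1/2, 3/2)
     R2 -= 4·R0  ⇒  (0, -6, 5, -10)
     R3 -= 3·R0  ⇒  (0, -7, -3/2, -11/2)
[2] R1 /= 2  ⇒  (0, 1, 2, -1/2)
     R0 -= 1·R1  ⇒  (1, 0, -5/2, 2)
     R2 -= -6·R1  ⇒  (0, 0, 17, -13)
     R3 -= -7·R1  ⇒  (0, 0, 25/2, -9)
[3] R2 /= 17  ⇒  (0, 0, 1, -13/17)
     R0 -= -5/2·R2  ⇒  (1, 0, 0, 3/34)
     R1 -= 2·R2  ⇒  (0, 1, 0, 35/34)
     R3 -= 25/2·R2  ⇒  (0, 0, 0, 19/34)
[4] R3 /= 19/34  ⇒  (0, 0, 0, 1)
     R0 -= 3/34·R3  ⇒  (1, 0, 0, 0)
     R1 -= 35/34·R3  ⇒  (0, 1, 0, 0)
     R2 -= -13/17·R3  ⇒  (0, 0, 1, 0)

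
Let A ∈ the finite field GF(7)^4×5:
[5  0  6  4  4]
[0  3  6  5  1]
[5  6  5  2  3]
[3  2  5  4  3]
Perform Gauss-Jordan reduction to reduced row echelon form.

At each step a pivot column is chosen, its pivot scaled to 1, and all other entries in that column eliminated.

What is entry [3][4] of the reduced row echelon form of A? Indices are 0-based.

M[3][4] = 5

pivot(0,0)=5: scale R0 → (1, 0, 4, 5, 5)
  clear (2,0): R2 −= (5)R0 → (0, 6, 6, 5, 6)
  clear (3,0): R3 −= (3)R0 → (0, 2, 0, 3, 2)
pivot(1,1)=3: scale R1 → (0, 1, 2, 4, 5)
  clear (2,1): R2 −= (6)R1 → (0, 0, 1, 2, 4)
  clear (3,1): R3 −= (2)R1 → (0, 0, 3, 2, 6)
pivot(2,2)=1: scale R2 → (0, 0, 1, 2, 4)
  clear (0,2): R0 −= (4)R2 → (1, 0, 0, 4, 3)
  clear (1,2): R1 −= (2)R2 → (0, 1, 0, 0, 4)
  clear (3,2): R3 −= (3)R2 → (0, 0, 0, 3, 1)
pivot(3,3)=3: scale R3 → (0, 0, 0, 1, 5)
  clear (0,3): R0 −= (4)R3 → (1, 0, 0, 0, 4)
  clear (2,3): R2 −= (2)R3 → (0, 0, 1, 0, 1)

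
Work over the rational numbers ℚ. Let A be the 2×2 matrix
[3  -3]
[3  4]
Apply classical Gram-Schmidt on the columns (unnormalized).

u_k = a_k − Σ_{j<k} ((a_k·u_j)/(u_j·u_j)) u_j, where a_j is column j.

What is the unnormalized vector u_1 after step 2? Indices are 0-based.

Step 1: u_0 = a_0 = (3, 3).
Step 2: u_1 = a_1 − (1/6)·u_0 = (-7/2, 7/2).

u_1 = (-7/2, 7/2)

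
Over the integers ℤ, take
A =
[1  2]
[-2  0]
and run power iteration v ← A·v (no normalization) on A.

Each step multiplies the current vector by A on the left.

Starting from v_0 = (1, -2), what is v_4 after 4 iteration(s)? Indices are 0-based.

v_4 = (33, -10)

v_0 = (1, -2).
v_1 = A·v_0 = (-3, -2).
v_2 = A·v_1 = (-7, 6).
v_3 = A·v_2 = (5, 14).
v_4 = A·v_3 = (33, -10).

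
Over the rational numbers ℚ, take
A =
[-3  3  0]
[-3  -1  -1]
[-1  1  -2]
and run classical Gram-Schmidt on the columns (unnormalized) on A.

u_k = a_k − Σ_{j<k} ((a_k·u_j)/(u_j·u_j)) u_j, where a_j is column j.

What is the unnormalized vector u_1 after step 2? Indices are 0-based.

Step 1: u_0 = a_0 = (-3, -3, -1).
Step 2: u_1 = a_1 − (-7/19)·u_0 = (36/19, -40/19, 12/19).

u_1 = (36/19, -40/19, 12/19)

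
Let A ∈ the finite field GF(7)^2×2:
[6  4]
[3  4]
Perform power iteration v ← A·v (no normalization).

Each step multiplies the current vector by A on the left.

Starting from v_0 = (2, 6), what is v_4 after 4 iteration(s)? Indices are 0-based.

v_0 = (2, 6).
v_1 = A·v_0 = (1, 2).
v_2 = A·v_1 = (0, 4).
v_3 = A·v_2 = (2, 2).
v_4 = A·v_3 = (6, 0).

v_4 = (6, 0)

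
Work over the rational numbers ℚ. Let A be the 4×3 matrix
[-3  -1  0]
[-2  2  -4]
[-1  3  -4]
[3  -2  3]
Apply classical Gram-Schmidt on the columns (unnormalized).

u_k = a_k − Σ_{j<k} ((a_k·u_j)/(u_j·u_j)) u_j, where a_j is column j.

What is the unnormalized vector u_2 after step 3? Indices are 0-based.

u_2 = (-17/157, -122/157, 13/157, -94/157)

Step 1: u_0 = a_0 = (-3, -2, -1, 3).
Step 2: u_1 = a_1 − (-10/23)·u_0 = (-53/23, 26/23, 59/23, -16/23).
Step 3: u_2 = a_2 − (21/23)·u_0 − (-194/157)·u_1 = (-17/157, -122/157, 13/157, -94/157).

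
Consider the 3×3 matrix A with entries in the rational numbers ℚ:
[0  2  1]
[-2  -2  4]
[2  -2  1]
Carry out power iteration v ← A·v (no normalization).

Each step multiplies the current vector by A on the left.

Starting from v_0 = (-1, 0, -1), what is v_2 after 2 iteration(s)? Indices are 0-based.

v_0 = (-1, 0, -1).
v_1 = A·v_0 = (-1, -2, -3).
v_2 = A·v_1 = (-7, -6, -1).

v_2 = (-7, -6, -1)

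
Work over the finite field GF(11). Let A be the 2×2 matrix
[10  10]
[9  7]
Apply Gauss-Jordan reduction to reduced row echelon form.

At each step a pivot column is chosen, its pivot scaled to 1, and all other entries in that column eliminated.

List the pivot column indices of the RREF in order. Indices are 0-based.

pivot(0,0)=10: scale R0 → (1, 1)
  clear (1,0): R1 −= (9)R0 → (0, 9)
pivot(1,1)=9: scale R1 → (0, 1)
  clear (0,1): R0 −= (1)R1 → (1, 0)

pivot columns: 0, 1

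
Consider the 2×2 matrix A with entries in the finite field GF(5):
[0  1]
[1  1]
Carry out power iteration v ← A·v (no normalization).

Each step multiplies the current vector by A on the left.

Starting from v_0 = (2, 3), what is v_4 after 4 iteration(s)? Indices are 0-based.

v_0 = (2, 3).
v_1 = A·v_0 = (3, 0).
v_2 = A·v_1 = (0, 3).
v_3 = A·v_2 = (3, 3).
v_4 = A·v_3 = (3, 1).

v_4 = (3, 1)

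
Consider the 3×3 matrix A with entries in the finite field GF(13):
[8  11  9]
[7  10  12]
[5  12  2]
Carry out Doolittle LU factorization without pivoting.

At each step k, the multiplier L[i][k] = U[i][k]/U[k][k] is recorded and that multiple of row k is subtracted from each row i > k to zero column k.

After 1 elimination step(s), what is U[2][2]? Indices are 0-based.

k=0: U[0][0]=8
  eliminate (1,0): mult=9, new row 1: (0, 2, 9); set L[1][0]=9
  eliminate (2,0): mult=12, new row 2: (0, 10, 11); set L[2][0]=12

U[2][2] = 11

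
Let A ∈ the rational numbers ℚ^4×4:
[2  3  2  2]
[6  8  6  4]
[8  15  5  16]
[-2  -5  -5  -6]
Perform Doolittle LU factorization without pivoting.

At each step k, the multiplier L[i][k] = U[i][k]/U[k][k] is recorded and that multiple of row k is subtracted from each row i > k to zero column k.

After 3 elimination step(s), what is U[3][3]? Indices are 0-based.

U[3][3] = -2

k=0: U[0][0]=2
  eliminate (1,0): mult=3, new row 1: (0, -1, 0, -2); set L[1][0]=3
  eliminate (2,0): mult=4, new row 2: (0, 3, -3, 8); set L[2][0]=4
  eliminate (3,0): mult=-1, new row 3: (0, -2, -3, -4); set L[3][0]=-1
k=1: U[1][1]=-1
  eliminate (2,1): mult=-3, new row 2: (0, 0, -3, 2); set L[2][1]=-3
  eliminate (3,1): mult=2, new row 3: (0, 0, -3, 0); set L[3][1]=2
k=2: U[2][2]=-3
  eliminate (3,2): mult=1, new row 3: (0, 0, 0, -2); set L[3][2]=1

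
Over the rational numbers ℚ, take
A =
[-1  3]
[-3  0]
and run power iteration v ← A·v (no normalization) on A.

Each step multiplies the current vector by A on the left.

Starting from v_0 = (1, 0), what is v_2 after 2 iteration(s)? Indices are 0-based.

v_0 = (1, 0).
v_1 = A·v_0 = (-1, -3).
v_2 = A·v_1 = (-8, 3).

v_2 = (-8, 3)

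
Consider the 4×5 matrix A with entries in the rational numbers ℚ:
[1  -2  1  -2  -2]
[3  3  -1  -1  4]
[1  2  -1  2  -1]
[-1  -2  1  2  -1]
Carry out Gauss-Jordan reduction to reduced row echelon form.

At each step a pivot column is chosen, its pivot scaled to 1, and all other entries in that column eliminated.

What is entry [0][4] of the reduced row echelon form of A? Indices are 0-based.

step 1: normalize row 0 (÷1) = (1, -2, 1, -2, -2)
  row 1: subtract 3×row0 = (0, 9, -4, 5, 10)
  row 2: subtract 1×row0 = (0, 4, -2, 4, 1)
  row 3: subtract -1×row0 = (0, -4, 2, 0, -3)
step 2: normalize row 1 (÷9) = (0, 1, -4/9, 5/9, 10/9)
  row 0: subtract -2×row1 = (1, 0, 1/9, -8/9, 2/9)
  row 2: subtract 4×row1 = (0, 0, -2/9, 16/9, -31/9)
  row 3: subtract -4×row1 = (0, 0, 2/9, 20/9, 13/9)
step 3: normalize row 2 (÷-2/9) = (0, 0, 1, -8, 31/2)
  row 0: subtract 1/9×row2 = (1, 0, 0, 0, -3/2)
  row 1: subtract -4/9×row2 = (0, 1, 0, -3, 8)
  row 3: subtract 2/9×row2 = (0, 0, 0, 4, -2)
step 4: normalize row 3 (÷4) = (0, 0, 0, 1, -1/2)
  row 1: subtract -3×row3 = (0, 1, 0, 0, 13/2)
  row 2: subtract -8×row3 = (0, 0, 1, 0, 23/2)

M[0][4] = -3/2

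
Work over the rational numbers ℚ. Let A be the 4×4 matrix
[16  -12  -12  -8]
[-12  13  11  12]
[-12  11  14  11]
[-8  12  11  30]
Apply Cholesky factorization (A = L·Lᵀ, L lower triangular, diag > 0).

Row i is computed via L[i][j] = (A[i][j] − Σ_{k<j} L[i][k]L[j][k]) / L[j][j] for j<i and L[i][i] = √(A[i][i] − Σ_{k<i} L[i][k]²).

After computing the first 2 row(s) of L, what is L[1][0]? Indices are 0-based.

Step 1: L[0][0] = √(16) = 4.
  L[1][0] = (-12) / L[0][0] = -3.
Step 2: L[1][1] = √(4) = 2.

L[1][0] = -3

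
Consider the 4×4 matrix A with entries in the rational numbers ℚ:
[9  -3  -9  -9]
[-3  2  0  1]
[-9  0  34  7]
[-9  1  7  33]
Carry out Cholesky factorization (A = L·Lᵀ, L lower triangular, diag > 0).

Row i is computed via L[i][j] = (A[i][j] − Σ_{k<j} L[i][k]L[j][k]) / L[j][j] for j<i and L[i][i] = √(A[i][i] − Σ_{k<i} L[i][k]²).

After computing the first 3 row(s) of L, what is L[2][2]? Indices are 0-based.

Step 1: L[0][0] = √(9) = 3.
  L[1][0] = (-3) / L[0][0] = -1.
Step 2: L[1][1] = √(1) = 1.
  L[2][0] = (-9) / L[0][0] = -3.
  L[2][1] = (-3) / L[1][1] = -3.
Step 3: L[2][2] = √(16) = 4.

L[2][2] = 4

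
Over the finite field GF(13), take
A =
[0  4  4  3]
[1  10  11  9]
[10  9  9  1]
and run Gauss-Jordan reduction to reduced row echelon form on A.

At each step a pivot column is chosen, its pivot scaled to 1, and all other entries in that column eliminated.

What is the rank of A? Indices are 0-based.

rank = 3

[1] R0 <-> R1
[1] R0 /= 1  ⇒  (1, 10, 11, 9)
     R2 -= 10·R0  ⇒  (0, 0, 3, 2)
[2] R1 /= 4  ⇒  (0, 1, 1, 4)
     R0 -= 10·R1  ⇒  (1, 0, 1, 8)
[3] R2 /= 3  ⇒  (0, 0, 1, 5)
     R0 -= 1·R2  ⇒  (1, 0, 0, 3)
     R1 -= 1·R2  ⇒  (0, 1, 0, 12)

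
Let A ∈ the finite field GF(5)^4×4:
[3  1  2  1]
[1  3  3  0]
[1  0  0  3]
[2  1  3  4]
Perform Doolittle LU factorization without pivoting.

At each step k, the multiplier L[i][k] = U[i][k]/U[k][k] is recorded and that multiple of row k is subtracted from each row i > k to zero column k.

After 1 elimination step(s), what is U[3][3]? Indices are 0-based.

k=0: U[0][0]=3
  eliminate (1,0): mult=2, new row 1: (0, 1, 4, 3); set L[1][0]=2
  eliminate (2,0): mult=2, new row 2: (0, 3, 1, 1); set L[2][0]=2
  eliminate (3,0): mult=4, new row 3: (0, 2, 0, 0); set L[3][0]=4

U[3][3] = 0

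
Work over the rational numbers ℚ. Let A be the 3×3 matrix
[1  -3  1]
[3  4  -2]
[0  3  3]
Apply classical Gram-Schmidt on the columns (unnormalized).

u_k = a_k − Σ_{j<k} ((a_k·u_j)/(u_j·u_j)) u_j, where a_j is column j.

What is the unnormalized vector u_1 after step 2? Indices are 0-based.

Step 1: u_0 = a_0 = (1, 3, 0).
Step 2: u_1 = a_1 − (9/10)·u_0 = (-39/10, 13/10, 3).

u_1 = (-39/10, 13/10, 3)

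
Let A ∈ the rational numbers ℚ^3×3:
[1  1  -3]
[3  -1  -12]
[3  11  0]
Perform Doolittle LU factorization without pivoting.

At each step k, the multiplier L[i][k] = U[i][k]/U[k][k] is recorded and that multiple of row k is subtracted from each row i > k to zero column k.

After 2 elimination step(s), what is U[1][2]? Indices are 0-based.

U[1][2] = -3

Step 1: pivot at (0,0) is 1.
  row1 ← row1 − (3)·row0  ⇒  L[1][0]=3, U row1=(0, -4, -3)
  row2 ← row2 − (3)·row0  ⇒  L[2][0]=3, U row2=(0, 8, 9)
Step 2: pivot at (1,1) is -4.
  row2 ← row2 − (-2)·row1  ⇒  L[2][1]=-2, U row2=(0, 0, 3)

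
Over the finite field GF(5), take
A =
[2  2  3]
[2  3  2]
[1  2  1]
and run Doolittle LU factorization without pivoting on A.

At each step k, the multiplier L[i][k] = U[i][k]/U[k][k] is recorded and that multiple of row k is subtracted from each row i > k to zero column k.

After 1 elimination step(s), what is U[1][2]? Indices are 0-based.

[col 0] pivot 2
  R1 -= 1*R0 → (0, 1, 4)  (L[1][0] := 1)
  R2 -= 3*R0 → (0, 1, 2)  (L[2][0] := 3)

U[1][2] = 4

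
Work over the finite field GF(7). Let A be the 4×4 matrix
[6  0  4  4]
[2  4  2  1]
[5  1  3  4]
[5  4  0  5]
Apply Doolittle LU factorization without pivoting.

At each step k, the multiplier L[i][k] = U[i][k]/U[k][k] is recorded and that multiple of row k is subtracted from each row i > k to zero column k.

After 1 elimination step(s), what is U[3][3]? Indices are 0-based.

U[3][3] = 4

k=0: U[0][0]=6
  eliminate (1,0): mult=5, new row 1: (0, 4, 3, 2); set L[1][0]=5
  eliminate (2,0): mult=2, new row 2: (0, 1, 2, 3); set L[2][0]=2
  eliminate (3,0): mult=2, new row 3: (0, 4, 6, 4); set L[3][0]=2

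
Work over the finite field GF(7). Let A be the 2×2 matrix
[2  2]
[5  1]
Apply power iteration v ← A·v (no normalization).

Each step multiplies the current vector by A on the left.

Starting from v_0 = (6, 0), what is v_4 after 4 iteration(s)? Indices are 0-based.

v_0 = (6, 0).
v_1 = A·v_0 = (5, 2).
v_2 = A·v_1 = (0, 6).
v_3 = A·v_2 = (5, 6).
v_4 = A·v_3 = (1, 3).

v_4 = (1, 3)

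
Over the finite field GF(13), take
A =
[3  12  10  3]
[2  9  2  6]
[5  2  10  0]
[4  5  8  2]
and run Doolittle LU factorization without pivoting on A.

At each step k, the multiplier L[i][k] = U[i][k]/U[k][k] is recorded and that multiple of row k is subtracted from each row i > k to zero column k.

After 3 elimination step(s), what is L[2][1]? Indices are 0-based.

L[2][1] = 8

k=0: U[0][0]=3
  eliminate (1,0): mult=5, new row 1: (0, 1, 4, 4); set L[1][0]=5
  eliminate (2,0): mult=6, new row 2: (0, 8, 2, 8); set L[2][0]=6
  eliminate (3,0): mult=10, new row 3: (0, 2, 12, 11); set L[3][0]=10
k=1: U[1][1]=1
  eliminate (2,1): mult=8, new row 2: (0, 0, 9, 2); set L[2][1]=8
  eliminate (3,1): mult=2, new row 3: (0, 0, 4, 3); set L[3][1]=2
k=2: U[2][2]=9
  eliminate (3,2): mult=12, new row 3: (0, 0, 0, 5); set L[3][2]=12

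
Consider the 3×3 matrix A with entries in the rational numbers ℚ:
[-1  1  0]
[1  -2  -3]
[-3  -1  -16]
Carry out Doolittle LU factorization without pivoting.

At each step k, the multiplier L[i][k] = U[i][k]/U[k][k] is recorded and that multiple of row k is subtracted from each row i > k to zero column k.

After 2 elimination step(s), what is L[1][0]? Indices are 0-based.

k=0: U[0][0]=-1
  eliminate (1,0): mult=-1, new row 1: (0, -1, -3); set L[1][0]=-1
  eliminate (2,0): mult=3, new row 2: (0, -4, -16); set L[2][0]=3
k=1: U[1][1]=-1
  eliminate (2,1): mult=4, new row 2: (0, 0, -4); set L[2][1]=4

L[1][0] = -1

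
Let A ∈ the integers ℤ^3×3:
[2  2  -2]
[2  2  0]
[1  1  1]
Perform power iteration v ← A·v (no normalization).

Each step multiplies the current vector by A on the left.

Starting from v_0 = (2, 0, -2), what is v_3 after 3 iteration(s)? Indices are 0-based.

v_3 = (72, 96, 60)

v_0 = (2, 0, -2).
v_1 = A·v_0 = (8, 4, 0).
v_2 = A·v_1 = (24, 24, 12).
v_3 = A·v_2 = (72, 96, 60).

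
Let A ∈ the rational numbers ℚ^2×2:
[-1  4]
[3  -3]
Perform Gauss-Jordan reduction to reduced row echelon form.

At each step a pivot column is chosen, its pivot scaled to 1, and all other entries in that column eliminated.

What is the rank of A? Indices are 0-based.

[1] R0 /= -1  ⇒  (1, -4)
     R1 -= 3·R0  ⇒  (0, 9)
[2] R1 /= 9  ⇒  (0, 1)
     R0 -= -4·R1  ⇒  (1, 0)

rank = 2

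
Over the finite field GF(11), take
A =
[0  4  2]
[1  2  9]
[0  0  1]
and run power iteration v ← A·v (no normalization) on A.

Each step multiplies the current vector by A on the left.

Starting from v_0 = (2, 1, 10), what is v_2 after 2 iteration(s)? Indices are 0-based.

v_2 = (0, 5, 10)

v_0 = (2, 1, 10).
v_1 = A·v_0 = (2, 6, 10).
v_2 = A·v_1 = (0, 5, 10).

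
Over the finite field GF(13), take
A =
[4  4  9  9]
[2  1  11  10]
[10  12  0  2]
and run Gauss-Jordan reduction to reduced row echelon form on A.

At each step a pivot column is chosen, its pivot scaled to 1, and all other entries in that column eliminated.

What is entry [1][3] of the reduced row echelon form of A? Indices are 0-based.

step 1: normalize row 0 (÷4) = (1, 1, 12, 12)
  row 1: subtract 2×row0 = (0, 12, 0, 12)
  row 2: subtract 10×row0 = (0, 2, 10, 12)
step 2: normalize row 1 (÷12) = (0, 1, 0, 1)
  row 0: subtract 1×row1 = (1, 0, 12, 11)
  row 2: subtract 2×row1 = (0, 0, 10, 10)
step 3: normalize row 2 (÷10) = (0, 0, 1, 1)
  row 0: subtract 12×row2 = (1, 0, 0, 12)

M[1][3] = 1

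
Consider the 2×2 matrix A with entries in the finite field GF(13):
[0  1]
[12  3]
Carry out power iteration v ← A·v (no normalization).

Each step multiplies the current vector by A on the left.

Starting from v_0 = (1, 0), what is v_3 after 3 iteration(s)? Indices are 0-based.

v_3 = (10, 5)

v_0 = (1, 0).
v_1 = A·v_0 = (0, 12).
v_2 = A·v_1 = (12, 10).
v_3 = A·v_2 = (10, 5).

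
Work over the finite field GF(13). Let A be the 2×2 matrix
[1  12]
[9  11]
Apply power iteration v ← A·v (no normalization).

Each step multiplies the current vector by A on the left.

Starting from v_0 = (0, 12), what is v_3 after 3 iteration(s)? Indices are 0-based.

v_0 = (0, 12).
v_1 = A·v_0 = (1, 2).
v_2 = A·v_1 = (12, 5).
v_3 = A·v_2 = (7, 7).

v_3 = (7, 7)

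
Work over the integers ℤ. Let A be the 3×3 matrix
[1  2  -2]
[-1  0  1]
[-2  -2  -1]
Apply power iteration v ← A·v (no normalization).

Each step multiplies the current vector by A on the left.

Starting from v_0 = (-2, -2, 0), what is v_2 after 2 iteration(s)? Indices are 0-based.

v_0 = (-2, -2, 0).
v_1 = A·v_0 = (-6, 2, 8).
v_2 = A·v_1 = (-18, 14, 0).

v_2 = (-18, 14, 0)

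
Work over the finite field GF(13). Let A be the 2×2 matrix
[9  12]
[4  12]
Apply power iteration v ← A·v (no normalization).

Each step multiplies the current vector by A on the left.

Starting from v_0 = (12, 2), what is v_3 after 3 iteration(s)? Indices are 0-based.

v_3 = (7, 4)

v_0 = (12, 2).
v_1 = A·v_0 = (2, 7).
v_2 = A·v_1 = (11, 1).
v_3 = A·v_2 = (7, 4).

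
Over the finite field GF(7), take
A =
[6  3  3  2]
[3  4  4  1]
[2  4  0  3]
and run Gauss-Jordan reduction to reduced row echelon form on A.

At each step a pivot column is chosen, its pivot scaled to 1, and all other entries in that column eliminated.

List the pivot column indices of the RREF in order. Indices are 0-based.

[1] R0 /= 6  ⇒  (1, 4, 4, 5)
     R1 -= 3·R0  ⇒  (0, 6, 6, 0)
     R2 -= 2·R0  ⇒  (0, 3, 6, 0)
[2] R1 /= 6  ⇒  (0, 1, 1, 0)
     R0 -= 4·R1  ⇒  (1, 0, 0, 5)
     R2 -= 3·R1  ⇒  (0, 0, 3, 0)
[3] R2 /= 3  ⇒  (0, 0, 1, 0)
     R1 -= 1·R2  ⇒  (0, 1, 0, 0)

pivot columns: 0, 1, 2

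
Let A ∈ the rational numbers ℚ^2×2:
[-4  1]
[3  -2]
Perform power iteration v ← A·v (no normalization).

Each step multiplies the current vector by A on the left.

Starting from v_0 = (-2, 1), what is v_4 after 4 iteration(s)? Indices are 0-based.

v_0 = (-2, 1).
v_1 = A·v_0 = (9, -8).
v_2 = A·v_1 = (-44, 43).
v_3 = A·v_2 = (219, -218).
v_4 = A·v_3 = (-1094, 1093).

v_4 = (-1094, 1093)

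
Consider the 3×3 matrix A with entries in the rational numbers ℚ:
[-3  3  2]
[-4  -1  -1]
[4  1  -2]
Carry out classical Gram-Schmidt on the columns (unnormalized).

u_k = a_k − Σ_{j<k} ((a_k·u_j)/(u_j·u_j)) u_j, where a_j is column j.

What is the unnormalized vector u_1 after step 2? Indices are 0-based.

u_1 = (120/41, -45/41, 45/41)

Step 1: u_0 = a_0 = (-3, -4, 4).
Step 2: u_1 = a_1 − (-1/41)·u_0 = (120/41, -45/41, 45/41).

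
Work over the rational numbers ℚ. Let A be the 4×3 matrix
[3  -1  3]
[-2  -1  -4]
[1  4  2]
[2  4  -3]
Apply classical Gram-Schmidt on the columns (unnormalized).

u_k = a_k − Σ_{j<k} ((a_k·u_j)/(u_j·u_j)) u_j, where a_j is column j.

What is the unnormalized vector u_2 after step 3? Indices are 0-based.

u_2 = (-149/491, -1211/491, 1295/491, -1635/491)

Step 1: u_0 = a_0 = (3, -2, 1, 2).
Step 2: u_1 = a_1 − (11/18)·u_0 = (-17/6, 2/9, 61/18, 25/9).
Step 3: u_2 = a_2 − (13/18)·u_0 − (-197/491)·u_1 = (-149/491, -1211/491, 1295/491, -1635/491).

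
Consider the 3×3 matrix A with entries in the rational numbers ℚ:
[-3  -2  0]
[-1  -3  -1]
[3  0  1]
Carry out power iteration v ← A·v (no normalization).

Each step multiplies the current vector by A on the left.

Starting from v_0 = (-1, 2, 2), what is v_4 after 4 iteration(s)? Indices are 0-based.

v_4 = (455, 296, -244)

v_0 = (-1, 2, 2).
v_1 = A·v_0 = (-1, -7, -1).
v_2 = A·v_1 = (17, 23, -4).
v_3 = A·v_2 = (-97, -82, 47).
v_4 = A·v_3 = (455, 296, -244).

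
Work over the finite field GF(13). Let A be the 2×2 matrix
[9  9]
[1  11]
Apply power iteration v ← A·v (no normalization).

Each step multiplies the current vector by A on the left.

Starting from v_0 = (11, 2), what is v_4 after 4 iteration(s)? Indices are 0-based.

v_4 = (4, 12)

v_0 = (11, 2).
v_1 = A·v_0 = (0, 7).
v_2 = A·v_1 = (11, 12).
v_3 = A·v_2 = (12, 0).
v_4 = A·v_3 = (4, 12).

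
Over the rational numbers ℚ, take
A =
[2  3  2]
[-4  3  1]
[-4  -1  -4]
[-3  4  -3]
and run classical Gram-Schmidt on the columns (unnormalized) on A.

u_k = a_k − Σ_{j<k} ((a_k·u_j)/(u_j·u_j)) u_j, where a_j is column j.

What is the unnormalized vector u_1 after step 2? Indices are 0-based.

u_1 = (163/45, 79/45, -101/45, 46/15)

Step 1: u_0 = a_0 = (2, -4, -4, -3).
Step 2: u_1 = a_1 − (-14/45)·u_0 = (163/45, 79/45, -101/45, 46/15).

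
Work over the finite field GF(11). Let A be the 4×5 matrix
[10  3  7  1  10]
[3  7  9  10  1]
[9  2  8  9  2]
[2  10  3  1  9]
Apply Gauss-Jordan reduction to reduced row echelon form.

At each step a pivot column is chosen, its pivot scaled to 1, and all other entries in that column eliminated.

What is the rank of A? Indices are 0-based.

pivot(0,0)=10: scale R0 → (1, 8, 4, 10, 1)
  clear (1,0): R1 −= (3)R0 → (0, 5, 8, 2, 9)
  clear (2,0): R2 −= (9)R0 → (0, 7, 5, 7, 4)
  clear (3,0): R3 −= (2)R0 → (0, 5, 6, 3, 7)
pivot(1,1)=5: scale R1 → (0, 1, 6, 7, 4)
  clear (0,1): R0 −= (8)R1 → (1, 0, 0, 9, 2)
  clear (2,1): R2 −= (7)R1 → (0, 0, 7, 2, 9)
  clear (3,1): R3 −= (5)R1 → (0, 0, 9, 1, 9)
pivot(2,2)=7: scale R2 → (0, 0, 1, 5, 6)
  clear (1,2): R1 −= (6)R2 → (0, 1, 0, 10, 1)
  clear (3,2): R3 −= (9)R2 → (0, 0, 0, 0, 10)
col 3: no nonzero at/below row 3; advance.
pivot(3,4)=10: scale R3 → (0, 0, 0, 0, 1)
  clear (0,4): R0 −= (2)R3 → (1, 0, 0, 9, 0)
  clear (1,4): R1 −= (1)R3 → (0, 1, 0, 10, 0)
  clear (2,4): R2 −= (6)R3 → (0, 0, 1, 5, 0)

rank = 4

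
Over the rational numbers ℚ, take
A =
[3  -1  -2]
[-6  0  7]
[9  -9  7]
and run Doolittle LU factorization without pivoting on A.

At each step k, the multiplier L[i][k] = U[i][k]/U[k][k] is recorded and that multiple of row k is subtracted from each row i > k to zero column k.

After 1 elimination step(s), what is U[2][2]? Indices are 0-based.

[col 0] pivot 3
  R1 -= -2*R0 → (0, -2, 3)  (L[1][0] := -2)
  R2 -= 3*R0 → (0, -6, 13)  (L[2][0] := 3)

U[2][2] = 13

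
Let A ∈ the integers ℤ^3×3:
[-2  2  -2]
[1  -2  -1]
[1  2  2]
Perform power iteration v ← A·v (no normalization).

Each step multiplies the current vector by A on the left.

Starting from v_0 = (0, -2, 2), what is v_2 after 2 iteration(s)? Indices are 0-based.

v_0 = (0, -2, 2).
v_1 = A·v_0 = (-8, 2, 0).
v_2 = A·v_1 = (20, -12, -4).

v_2 = (20, -12, -4)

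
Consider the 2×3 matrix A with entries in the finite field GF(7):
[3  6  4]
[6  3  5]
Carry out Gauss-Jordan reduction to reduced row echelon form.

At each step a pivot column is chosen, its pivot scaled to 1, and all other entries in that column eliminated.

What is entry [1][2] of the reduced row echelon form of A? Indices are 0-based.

pivot(0,0)=3: scale R0 → (1, 2, 6)
  clear (1,0): R1 −= (6)R0 → (0, 5, 4)
pivot(1,1)=5: scale R1 → (0, 1, 5)
  clear (0,1): R0 −= (2)R1 → (1, 0, 3)

M[1][2] = 5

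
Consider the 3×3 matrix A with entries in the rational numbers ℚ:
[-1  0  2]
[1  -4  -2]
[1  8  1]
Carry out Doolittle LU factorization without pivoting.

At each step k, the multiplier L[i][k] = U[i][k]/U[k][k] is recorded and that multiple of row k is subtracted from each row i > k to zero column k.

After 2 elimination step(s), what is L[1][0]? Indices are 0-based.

Step 1: pivot at (0,0) is -1.
  row1 ← row1 − (-1)·row0  ⇒  L[1][0]=-1, U row1=(0, -4, 0)
  row2 ← row2 − (-1)·row0  ⇒  L[2][0]=-1, U row2=(0, 8, 3)
Step 2: pivot at (1,1) is -4.
  row2 ← row2 − (-2)·row1  ⇒  L[2][1]=-2, U row2=(0, 0, 3)

L[1][0] = -1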